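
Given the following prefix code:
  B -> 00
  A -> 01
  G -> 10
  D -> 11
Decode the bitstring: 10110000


Decoding step by step:
Bits 10 -> G
Bits 11 -> D
Bits 00 -> B
Bits 00 -> B


Decoded message: GDBB


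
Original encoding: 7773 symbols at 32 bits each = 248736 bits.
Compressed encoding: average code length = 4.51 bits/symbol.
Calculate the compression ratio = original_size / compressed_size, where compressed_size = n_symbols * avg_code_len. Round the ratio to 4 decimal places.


original_size = n_symbols * orig_bits = 7773 * 32 = 248736 bits
compressed_size = n_symbols * avg_code_len = 7773 * 4.51 = 35056.23 bits
ratio = original_size / compressed_size = 248736 / 35056.23 = 7.0953

Compression ratio = 7.0953


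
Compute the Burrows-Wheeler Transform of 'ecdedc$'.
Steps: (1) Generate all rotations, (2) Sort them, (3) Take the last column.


Rotations (sorted):
  0: $ecdedc -> last char: c
  1: c$ecded -> last char: d
  2: cdedc$e -> last char: e
  3: dc$ecde -> last char: e
  4: dedc$ec -> last char: c
  5: ecdedc$ -> last char: $
  6: edc$ecd -> last char: d


BWT = cdeec$d


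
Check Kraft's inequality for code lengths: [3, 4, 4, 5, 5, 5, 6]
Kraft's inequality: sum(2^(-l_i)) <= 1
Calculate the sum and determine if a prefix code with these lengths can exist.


Sum = 2^(-3) + 2^(-4) + 2^(-4) + 2^(-5) + 2^(-5) + 2^(-5) + 2^(-6)
    = 0.125 + 0.0625 + 0.0625 + 0.03125 + 0.03125 + 0.03125 + 0.015625
    = 23/64 = 0.359375
Since 0.359375 <= 1, Kraft's inequality IS satisfied.
A prefix code with these lengths CAN exist.

Kraft sum = 0.359375. Satisfied.


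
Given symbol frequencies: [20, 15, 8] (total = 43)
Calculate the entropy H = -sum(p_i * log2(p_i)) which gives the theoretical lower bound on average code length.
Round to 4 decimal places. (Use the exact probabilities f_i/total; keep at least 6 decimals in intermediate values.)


Per-symbol terms -p_i * log2(p_i) with p_i = f_i/43:
  p = 20/43 = 0.465116: log2(p) = -1.104337, -p*log2(p) = 0.513645
  p = 15/43 = 0.348837: log2(p) = -1.519374, -p*log2(p) = 0.530014
  p = 8/43 = 0.186047: log2(p) = -2.426265, -p*log2(p) = 0.451398
H = 0.513645 + 0.530014 + 0.451398 = 1.495057

H = 1.4951 bits/symbol


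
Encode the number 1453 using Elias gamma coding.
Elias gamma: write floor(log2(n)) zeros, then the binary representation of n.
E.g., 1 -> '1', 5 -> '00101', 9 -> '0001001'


num_bits = floor(log2(1453)) + 1 = 11
leading_zeros = num_bits - 1 = 10
binary(1453) = 10110101101

Elias gamma(1453) = '0000000000' + '10110101101' = 000000000010110101101 (21 bits)


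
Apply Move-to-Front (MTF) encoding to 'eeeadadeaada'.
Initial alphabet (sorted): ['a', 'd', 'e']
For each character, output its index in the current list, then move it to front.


MTF encoding:
'e': index 2 in ['a', 'd', 'e'] -> ['e', 'a', 'd']
'e': index 0 in ['e', 'a', 'd'] -> ['e', 'a', 'd']
'e': index 0 in ['e', 'a', 'd'] -> ['e', 'a', 'd']
'a': index 1 in ['e', 'a', 'd'] -> ['a', 'e', 'd']
'd': index 2 in ['a', 'e', 'd'] -> ['d', 'a', 'e']
'a': index 1 in ['d', 'a', 'e'] -> ['a', 'd', 'e']
'd': index 1 in ['a', 'd', 'e'] -> ['d', 'a', 'e']
'e': index 2 in ['d', 'a', 'e'] -> ['e', 'd', 'a']
'a': index 2 in ['e', 'd', 'a'] -> ['a', 'e', 'd']
'a': index 0 in ['a', 'e', 'd'] -> ['a', 'e', 'd']
'd': index 2 in ['a', 'e', 'd'] -> ['d', 'a', 'e']
'a': index 1 in ['d', 'a', 'e'] -> ['a', 'd', 'e']


Output: [2, 0, 0, 1, 2, 1, 1, 2, 2, 0, 2, 1]


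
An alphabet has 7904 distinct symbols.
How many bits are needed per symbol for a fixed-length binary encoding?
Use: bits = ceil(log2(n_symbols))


log2(7904) = 12.9484
Bracket: 2^12 = 4096 < 7904 <= 2^13 = 8192
So ceil(log2(7904)) = 13

bits = ceil(log2(7904)) = ceil(12.9484) = 13 bits


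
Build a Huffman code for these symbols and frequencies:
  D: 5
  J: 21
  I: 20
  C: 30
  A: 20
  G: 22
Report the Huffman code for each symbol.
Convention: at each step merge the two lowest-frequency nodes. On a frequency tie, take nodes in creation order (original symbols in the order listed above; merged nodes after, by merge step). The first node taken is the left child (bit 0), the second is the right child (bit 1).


Huffman tree construction:
Step 1: Merge D(5) + I(20) = 25
Step 2: Merge A(20) + J(21) = 41
Step 3: Merge G(22) + (D+I)(25) = 47
Step 4: Merge C(30) + (A+J)(41) = 71
Step 5: Merge (G+(D+I))(47) + (C+(A+J))(71) = 118
Read each symbol's code off the tree from the root (left child = 0, right child = 1).

Codes:
  D: 010 (length 3)
  J: 111 (length 3)
  I: 011 (length 3)
  C: 10 (length 2)
  A: 110 (length 3)
  G: 00 (length 2)
Average code length: 302/118 = 2.5593 bits/symbol


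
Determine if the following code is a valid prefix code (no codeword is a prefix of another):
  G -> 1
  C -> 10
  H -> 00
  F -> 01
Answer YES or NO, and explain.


Checking each pair (does one codeword prefix another?):
  G='1' vs C='10': prefix -- VIOLATION

NO -- this is NOT a valid prefix code. G (1) is a prefix of C (10).


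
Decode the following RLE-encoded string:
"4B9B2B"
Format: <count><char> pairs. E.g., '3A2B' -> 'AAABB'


Expanding each <count><char> pair:
  4B -> 'BBBB'
  9B -> 'BBBBBBBBB'
  2B -> 'BB'

Decoded = BBBBBBBBBBBBBBB


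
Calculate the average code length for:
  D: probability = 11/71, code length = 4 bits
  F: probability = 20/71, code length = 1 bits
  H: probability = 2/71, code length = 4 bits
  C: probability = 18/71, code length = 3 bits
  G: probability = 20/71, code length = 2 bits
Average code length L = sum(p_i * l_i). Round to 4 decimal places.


Weighted contributions p_i * l_i:
  D: (11/71) * 4 = 44/71
  F: (20/71) * 1 = 20/71
  H: (2/71) * 4 = 8/71
  C: (18/71) * 3 = 54/71
  G: (20/71) * 2 = 40/71
Sum = (44 + 20 + 8 + 54 + 40)/71 = 166/71

L = 166/71 = 2.3380 bits/symbol


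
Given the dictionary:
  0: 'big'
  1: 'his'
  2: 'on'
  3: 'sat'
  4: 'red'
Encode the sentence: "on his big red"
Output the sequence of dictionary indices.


Look up each word in the dictionary:
  'on' -> 2
  'his' -> 1
  'big' -> 0
  'red' -> 4

Encoded: [2, 1, 0, 4]


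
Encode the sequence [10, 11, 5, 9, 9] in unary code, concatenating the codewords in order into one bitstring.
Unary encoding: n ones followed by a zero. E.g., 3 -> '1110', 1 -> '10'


Encode each number as n ones followed by a terminating 0:
  10 -> 11111111110 (11 bits)
  11 -> 111111111110 (12 bits)
  5 -> 111110 (6 bits)
  9 -> 1111111110 (10 bits)
  9 -> 1111111110 (10 bits)
Total length = 11 + 12 + 6 + 10 + 10 = 49 bits.

Unary([10, 11, 5, 9, 9]) = 1111111111011111111111011111011111111101111111110 (49 bits)


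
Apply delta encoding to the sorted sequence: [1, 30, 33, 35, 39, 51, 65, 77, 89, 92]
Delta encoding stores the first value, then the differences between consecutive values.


First value: 1
Deltas:
  30 - 1 = 29
  33 - 30 = 3
  35 - 33 = 2
  39 - 35 = 4
  51 - 39 = 12
  65 - 51 = 14
  77 - 65 = 12
  89 - 77 = 12
  92 - 89 = 3


Delta encoded: [1, 29, 3, 2, 4, 12, 14, 12, 12, 3]


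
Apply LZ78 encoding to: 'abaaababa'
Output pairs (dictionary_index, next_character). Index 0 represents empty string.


LZ78 encoding steps:
Dictionary: {0: ''}
Step 1: w='' (idx 0), next='a' -> output (0, 'a'), add 'a' as idx 1
Step 2: w='' (idx 0), next='b' -> output (0, 'b'), add 'b' as idx 2
Step 3: w='a' (idx 1), next='a' -> output (1, 'a'), add 'aa' as idx 3
Step 4: w='a' (idx 1), next='b' -> output (1, 'b'), add 'ab' as idx 4
Step 5: w='ab' (idx 4), next='a' -> output (4, 'a'), add 'aba' as idx 5


Encoded: [(0, 'a'), (0, 'b'), (1, 'a'), (1, 'b'), (4, 'a')]


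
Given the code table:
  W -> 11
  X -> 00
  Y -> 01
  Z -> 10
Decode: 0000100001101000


Decoding:
00 -> X
00 -> X
10 -> Z
00 -> X
01 -> Y
10 -> Z
10 -> Z
00 -> X


Result: XXZXYZZX


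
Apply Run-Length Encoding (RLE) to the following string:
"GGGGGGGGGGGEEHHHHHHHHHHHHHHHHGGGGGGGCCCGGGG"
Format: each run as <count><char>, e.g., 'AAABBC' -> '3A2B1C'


Scanning runs left to right:
  i=0: run of 'G' x 11 -> '11G'
  i=11: run of 'E' x 2 -> '2E'
  i=13: run of 'H' x 16 -> '16H'
  i=29: run of 'G' x 7 -> '7G'
  i=36: run of 'C' x 3 -> '3C'
  i=39: run of 'G' x 4 -> '4G'

RLE = 11G2E16H7G3C4G


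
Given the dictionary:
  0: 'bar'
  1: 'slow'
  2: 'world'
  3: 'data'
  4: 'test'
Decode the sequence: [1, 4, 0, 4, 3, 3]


Look up each index in the dictionary:
  1 -> 'slow'
  4 -> 'test'
  0 -> 'bar'
  4 -> 'test'
  3 -> 'data'
  3 -> 'data'

Decoded: "slow test bar test data data"


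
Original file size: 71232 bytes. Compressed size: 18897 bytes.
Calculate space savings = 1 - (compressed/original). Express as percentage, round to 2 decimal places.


ratio = compressed/original = 18897/71232 = 0.265288
savings = 1 - ratio = 1 - 0.265288 = 0.734712
as a percentage: 0.734712 * 100 = 73.47%

Space savings = 1 - 18897/71232 = 73.47%


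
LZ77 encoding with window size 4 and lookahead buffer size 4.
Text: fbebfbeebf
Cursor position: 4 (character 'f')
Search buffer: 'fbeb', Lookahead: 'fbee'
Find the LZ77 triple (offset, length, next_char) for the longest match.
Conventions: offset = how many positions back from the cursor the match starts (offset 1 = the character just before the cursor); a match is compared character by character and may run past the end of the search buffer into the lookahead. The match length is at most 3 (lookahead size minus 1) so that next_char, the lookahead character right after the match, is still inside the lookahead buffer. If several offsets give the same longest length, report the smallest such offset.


Try each offset into the search buffer:
  offset=1 (pos 3, char 'b'): match length 0
  offset=2 (pos 2, char 'e'): match length 0
  offset=3 (pos 1, char 'b'): match length 0
  offset=4 (pos 0, char 'f'): match length 3
Longest match has length 3 at offset 4.
next_char = character at position 4 + 3 = 7 -> 'e'

Best match: offset=4, length=3 (matching 'fbe' starting at position 0)
LZ77 triple: (4, 3, 'e')


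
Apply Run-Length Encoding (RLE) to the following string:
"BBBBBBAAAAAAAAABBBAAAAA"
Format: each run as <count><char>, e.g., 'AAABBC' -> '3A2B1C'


Scanning runs left to right:
  i=0: run of 'B' x 6 -> '6B'
  i=6: run of 'A' x 9 -> '9A'
  i=15: run of 'B' x 3 -> '3B'
  i=18: run of 'A' x 5 -> '5A'

RLE = 6B9A3B5A


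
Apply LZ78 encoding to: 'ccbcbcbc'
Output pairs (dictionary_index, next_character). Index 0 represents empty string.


LZ78 encoding steps:
Dictionary: {0: ''}
Step 1: w='' (idx 0), next='c' -> output (0, 'c'), add 'c' as idx 1
Step 2: w='c' (idx 1), next='b' -> output (1, 'b'), add 'cb' as idx 2
Step 3: w='cb' (idx 2), next='c' -> output (2, 'c'), add 'cbc' as idx 3
Step 4: w='' (idx 0), next='b' -> output (0, 'b'), add 'b' as idx 4
Step 5: w='c' (idx 1), end of input -> output (1, '')


Encoded: [(0, 'c'), (1, 'b'), (2, 'c'), (0, 'b'), (1, '')]


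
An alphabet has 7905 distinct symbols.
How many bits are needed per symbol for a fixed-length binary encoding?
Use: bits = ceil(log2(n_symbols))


log2(7905) = 12.9485
Bracket: 2^12 = 4096 < 7905 <= 2^13 = 8192
So ceil(log2(7905)) = 13

bits = ceil(log2(7905)) = ceil(12.9485) = 13 bits


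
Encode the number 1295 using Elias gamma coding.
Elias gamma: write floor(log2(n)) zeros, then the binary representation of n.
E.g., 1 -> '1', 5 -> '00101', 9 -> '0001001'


num_bits = floor(log2(1295)) + 1 = 11
leading_zeros = num_bits - 1 = 10
binary(1295) = 10100001111

Elias gamma(1295) = '0000000000' + '10100001111' = 000000000010100001111 (21 bits)


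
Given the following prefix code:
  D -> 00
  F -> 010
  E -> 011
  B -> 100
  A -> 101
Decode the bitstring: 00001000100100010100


Decoding step by step:
Bits 00 -> D
Bits 00 -> D
Bits 100 -> B
Bits 010 -> F
Bits 010 -> F
Bits 00 -> D
Bits 101 -> A
Bits 00 -> D


Decoded message: DDBFFDAD


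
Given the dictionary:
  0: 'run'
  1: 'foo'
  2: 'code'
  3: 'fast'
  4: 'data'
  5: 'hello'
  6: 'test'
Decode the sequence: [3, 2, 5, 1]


Look up each index in the dictionary:
  3 -> 'fast'
  2 -> 'code'
  5 -> 'hello'
  1 -> 'foo'

Decoded: "fast code hello foo"


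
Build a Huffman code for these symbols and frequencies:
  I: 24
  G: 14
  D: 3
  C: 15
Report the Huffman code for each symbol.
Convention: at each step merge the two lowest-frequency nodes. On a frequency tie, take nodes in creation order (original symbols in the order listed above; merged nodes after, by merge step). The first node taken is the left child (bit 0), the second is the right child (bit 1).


Huffman tree construction:
Step 1: Merge D(3) + G(14) = 17
Step 2: Merge C(15) + (D+G)(17) = 32
Step 3: Merge I(24) + (C+(D+G))(32) = 56
Read each symbol's code off the tree from the root (left child = 0, right child = 1).

Codes:
  I: 0 (length 1)
  G: 111 (length 3)
  D: 110 (length 3)
  C: 10 (length 2)
Average code length: 105/56 = 1.8750 bits/symbol


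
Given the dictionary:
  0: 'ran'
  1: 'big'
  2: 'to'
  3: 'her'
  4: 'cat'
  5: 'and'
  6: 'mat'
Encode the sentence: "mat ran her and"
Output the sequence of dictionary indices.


Look up each word in the dictionary:
  'mat' -> 6
  'ran' -> 0
  'her' -> 3
  'and' -> 5

Encoded: [6, 0, 3, 5]


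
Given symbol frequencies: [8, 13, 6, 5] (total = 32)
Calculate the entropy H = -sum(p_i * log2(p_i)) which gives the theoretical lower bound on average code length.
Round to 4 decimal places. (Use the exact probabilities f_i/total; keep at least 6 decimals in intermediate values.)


Per-symbol terms -p_i * log2(p_i) with p_i = f_i/32:
  p = 8/32 = 0.250000: log2(p) = -2.000000, -p*log2(p) = 0.500000
  p = 13/32 = 0.406250: log2(p) = -1.299560, -p*log2(p) = 0.527946
  p = 6/32 = 0.187500: log2(p) = -2.415037, -p*log2(p) = 0.452820
  p = 5/32 = 0.156250: log2(p) = -2.678072, -p*log2(p) = 0.418449
H = 0.500000 + 0.527946 + 0.452820 + 0.418449 = 1.899215

H = 1.8992 bits/symbol


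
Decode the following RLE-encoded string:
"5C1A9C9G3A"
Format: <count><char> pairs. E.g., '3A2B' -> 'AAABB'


Expanding each <count><char> pair:
  5C -> 'CCCCC'
  1A -> 'A'
  9C -> 'CCCCCCCCC'
  9G -> 'GGGGGGGGG'
  3A -> 'AAA'

Decoded = CCCCCACCCCCCCCCGGGGGGGGGAAA


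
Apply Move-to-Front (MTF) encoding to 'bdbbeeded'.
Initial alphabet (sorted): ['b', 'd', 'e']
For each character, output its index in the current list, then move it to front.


MTF encoding:
'b': index 0 in ['b', 'd', 'e'] -> ['b', 'd', 'e']
'd': index 1 in ['b', 'd', 'e'] -> ['d', 'b', 'e']
'b': index 1 in ['d', 'b', 'e'] -> ['b', 'd', 'e']
'b': index 0 in ['b', 'd', 'e'] -> ['b', 'd', 'e']
'e': index 2 in ['b', 'd', 'e'] -> ['e', 'b', 'd']
'e': index 0 in ['e', 'b', 'd'] -> ['e', 'b', 'd']
'd': index 2 in ['e', 'b', 'd'] -> ['d', 'e', 'b']
'e': index 1 in ['d', 'e', 'b'] -> ['e', 'd', 'b']
'd': index 1 in ['e', 'd', 'b'] -> ['d', 'e', 'b']


Output: [0, 1, 1, 0, 2, 0, 2, 1, 1]


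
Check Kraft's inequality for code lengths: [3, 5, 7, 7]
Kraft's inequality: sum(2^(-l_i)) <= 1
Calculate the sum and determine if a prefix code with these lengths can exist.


Sum = 2^(-3) + 2^(-5) + 2^(-7) + 2^(-7)
    = 0.125 + 0.03125 + 0.0078125 + 0.0078125
    = 22/128 = 0.171875
Since 0.171875 <= 1, Kraft's inequality IS satisfied.
A prefix code with these lengths CAN exist.

Kraft sum = 0.171875. Satisfied.


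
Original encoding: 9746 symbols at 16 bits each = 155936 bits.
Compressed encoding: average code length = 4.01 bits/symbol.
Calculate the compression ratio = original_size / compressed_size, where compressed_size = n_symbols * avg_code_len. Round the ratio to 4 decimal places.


original_size = n_symbols * orig_bits = 9746 * 16 = 155936 bits
compressed_size = n_symbols * avg_code_len = 9746 * 4.01 = 39081.46 bits
ratio = original_size / compressed_size = 155936 / 39081.46 = 3.99

Compression ratio = 3.99


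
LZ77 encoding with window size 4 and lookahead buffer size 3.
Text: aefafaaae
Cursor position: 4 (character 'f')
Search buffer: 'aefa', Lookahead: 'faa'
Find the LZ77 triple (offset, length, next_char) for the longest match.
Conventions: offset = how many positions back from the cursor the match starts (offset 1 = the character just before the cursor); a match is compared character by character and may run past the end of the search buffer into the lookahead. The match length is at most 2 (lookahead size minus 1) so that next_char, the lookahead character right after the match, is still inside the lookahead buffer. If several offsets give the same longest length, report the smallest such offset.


Try each offset into the search buffer:
  offset=1 (pos 3, char 'a'): match length 0
  offset=2 (pos 2, char 'f'): match length 2
  offset=3 (pos 1, char 'e'): match length 0
  offset=4 (pos 0, char 'a'): match length 0
Longest match has length 2 at offset 2.
next_char = character at position 4 + 2 = 6 -> 'a'

Best match: offset=2, length=2 (matching 'fa' starting at position 2)
LZ77 triple: (2, 2, 'a')


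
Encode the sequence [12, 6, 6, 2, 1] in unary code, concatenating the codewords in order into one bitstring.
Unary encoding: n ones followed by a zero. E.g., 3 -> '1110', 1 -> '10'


Encode each number as n ones followed by a terminating 0:
  12 -> 1111111111110 (13 bits)
  6 -> 1111110 (7 bits)
  6 -> 1111110 (7 bits)
  2 -> 110 (3 bits)
  1 -> 10 (2 bits)
Total length = 13 + 7 + 7 + 3 + 2 = 32 bits.

Unary([12, 6, 6, 2, 1]) = 11111111111101111110111111011010 (32 bits)


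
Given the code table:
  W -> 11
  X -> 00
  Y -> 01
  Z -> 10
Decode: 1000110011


Decoding:
10 -> Z
00 -> X
11 -> W
00 -> X
11 -> W


Result: ZXWXW


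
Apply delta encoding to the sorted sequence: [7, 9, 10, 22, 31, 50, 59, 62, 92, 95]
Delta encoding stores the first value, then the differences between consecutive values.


First value: 7
Deltas:
  9 - 7 = 2
  10 - 9 = 1
  22 - 10 = 12
  31 - 22 = 9
  50 - 31 = 19
  59 - 50 = 9
  62 - 59 = 3
  92 - 62 = 30
  95 - 92 = 3


Delta encoded: [7, 2, 1, 12, 9, 19, 9, 3, 30, 3]


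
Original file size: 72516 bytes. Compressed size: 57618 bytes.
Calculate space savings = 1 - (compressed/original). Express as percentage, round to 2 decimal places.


ratio = compressed/original = 57618/72516 = 0.794556
savings = 1 - ratio = 1 - 0.794556 = 0.205444
as a percentage: 0.205444 * 100 = 20.54%

Space savings = 1 - 57618/72516 = 20.54%


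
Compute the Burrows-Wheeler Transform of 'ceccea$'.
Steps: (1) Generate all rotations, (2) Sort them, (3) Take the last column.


Rotations (sorted):
  0: $ceccea -> last char: a
  1: a$cecce -> last char: e
  2: ccea$ce -> last char: e
  3: cea$cec -> last char: c
  4: ceccea$ -> last char: $
  5: ea$cecc -> last char: c
  6: eccea$c -> last char: c


BWT = aeec$cc


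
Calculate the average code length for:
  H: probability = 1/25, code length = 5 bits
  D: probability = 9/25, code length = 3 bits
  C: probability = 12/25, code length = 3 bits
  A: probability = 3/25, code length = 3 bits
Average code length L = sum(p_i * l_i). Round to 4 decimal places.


Weighted contributions p_i * l_i:
  H: (1/25) * 5 = 5/25
  D: (9/25) * 3 = 27/25
  C: (12/25) * 3 = 36/25
  A: (3/25) * 3 = 9/25
Sum = (5 + 27 + 36 + 9)/25 = 77/25

L = 77/25 = 3.0800 bits/symbol


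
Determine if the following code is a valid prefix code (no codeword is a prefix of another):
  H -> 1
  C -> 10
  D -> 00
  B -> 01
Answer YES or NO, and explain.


Checking each pair (does one codeword prefix another?):
  H='1' vs C='10': prefix -- VIOLATION

NO -- this is NOT a valid prefix code. H (1) is a prefix of C (10).


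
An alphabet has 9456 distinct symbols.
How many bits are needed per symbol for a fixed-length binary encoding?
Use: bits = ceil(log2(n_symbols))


log2(9456) = 13.207
Bracket: 2^13 = 8192 < 9456 <= 2^14 = 16384
So ceil(log2(9456)) = 14

bits = ceil(log2(9456)) = ceil(13.207) = 14 bits


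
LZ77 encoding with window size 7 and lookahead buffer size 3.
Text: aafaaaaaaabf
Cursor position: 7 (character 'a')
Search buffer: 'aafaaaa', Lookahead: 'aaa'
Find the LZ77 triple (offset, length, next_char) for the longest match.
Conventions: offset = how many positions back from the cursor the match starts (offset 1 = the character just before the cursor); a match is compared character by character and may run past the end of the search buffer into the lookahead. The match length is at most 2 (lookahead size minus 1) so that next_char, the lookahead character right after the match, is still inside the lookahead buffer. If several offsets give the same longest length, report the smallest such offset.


Try each offset into the search buffer:
  offset=1 (pos 6, char 'a'): match length 2
  offset=2 (pos 5, char 'a'): match length 2
  offset=3 (pos 4, char 'a'): match length 2
  offset=4 (pos 3, char 'a'): match length 2
  offset=5 (pos 2, char 'f'): match length 0
  offset=6 (pos 1, char 'a'): match length 1
  offset=7 (pos 0, char 'a'): match length 2
Longest match has length 2, found at offsets 1, 2, 3, 4, 7; take the smallest, offset 1.
next_char = character at position 7 + 2 = 9 -> 'a'

Best match: offset=1, length=2 (matching 'aa' starting at position 6)
LZ77 triple: (1, 2, 'a')


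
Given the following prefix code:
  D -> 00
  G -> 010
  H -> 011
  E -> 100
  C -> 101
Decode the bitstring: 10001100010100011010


Decoding step by step:
Bits 100 -> E
Bits 011 -> H
Bits 00 -> D
Bits 010 -> G
Bits 100 -> E
Bits 011 -> H
Bits 010 -> G


Decoded message: EHDGEHG


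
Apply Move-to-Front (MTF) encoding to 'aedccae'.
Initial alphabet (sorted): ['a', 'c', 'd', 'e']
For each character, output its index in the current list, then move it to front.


MTF encoding:
'a': index 0 in ['a', 'c', 'd', 'e'] -> ['a', 'c', 'd', 'e']
'e': index 3 in ['a', 'c', 'd', 'e'] -> ['e', 'a', 'c', 'd']
'd': index 3 in ['e', 'a', 'c', 'd'] -> ['d', 'e', 'a', 'c']
'c': index 3 in ['d', 'e', 'a', 'c'] -> ['c', 'd', 'e', 'a']
'c': index 0 in ['c', 'd', 'e', 'a'] -> ['c', 'd', 'e', 'a']
'a': index 3 in ['c', 'd', 'e', 'a'] -> ['a', 'c', 'd', 'e']
'e': index 3 in ['a', 'c', 'd', 'e'] -> ['e', 'a', 'c', 'd']


Output: [0, 3, 3, 3, 0, 3, 3]


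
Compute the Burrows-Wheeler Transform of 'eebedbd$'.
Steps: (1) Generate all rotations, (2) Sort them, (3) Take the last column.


Rotations (sorted):
  0: $eebedbd -> last char: d
  1: bd$eebed -> last char: d
  2: bedbd$ee -> last char: e
  3: d$eebedb -> last char: b
  4: dbd$eebe -> last char: e
  5: ebedbd$e -> last char: e
  6: edbd$eeb -> last char: b
  7: eebedbd$ -> last char: $


BWT = ddebeeb$


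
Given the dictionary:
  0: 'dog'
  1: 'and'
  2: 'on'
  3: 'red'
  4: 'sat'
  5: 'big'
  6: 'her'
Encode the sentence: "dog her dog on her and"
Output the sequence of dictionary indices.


Look up each word in the dictionary:
  'dog' -> 0
  'her' -> 6
  'dog' -> 0
  'on' -> 2
  'her' -> 6
  'and' -> 1

Encoded: [0, 6, 0, 2, 6, 1]


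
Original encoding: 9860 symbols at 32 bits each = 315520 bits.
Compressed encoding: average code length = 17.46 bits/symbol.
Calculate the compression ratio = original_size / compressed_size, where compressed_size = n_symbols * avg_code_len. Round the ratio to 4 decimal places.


original_size = n_symbols * orig_bits = 9860 * 32 = 315520 bits
compressed_size = n_symbols * avg_code_len = 9860 * 17.46 = 172155.6 bits
ratio = original_size / compressed_size = 315520 / 172155.6 = 1.8328

Compression ratio = 1.8328


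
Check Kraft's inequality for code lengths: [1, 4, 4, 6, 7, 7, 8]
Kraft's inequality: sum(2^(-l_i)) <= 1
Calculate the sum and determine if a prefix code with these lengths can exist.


Sum = 2^(-1) + 2^(-4) + 2^(-4) + 2^(-6) + 2^(-7) + 2^(-7) + 2^(-8)
    = 0.5 + 0.0625 + 0.0625 + 0.015625 + 0.0078125 + 0.0078125 + 0.00390625
    = 169/256 = 0.66015625
Since 0.66015625 <= 1, Kraft's inequality IS satisfied.
A prefix code with these lengths CAN exist.

Kraft sum = 0.66015625. Satisfied.


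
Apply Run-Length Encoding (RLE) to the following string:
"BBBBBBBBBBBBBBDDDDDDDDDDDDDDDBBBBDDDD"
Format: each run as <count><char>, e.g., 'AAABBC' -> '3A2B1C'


Scanning runs left to right:
  i=0: run of 'B' x 14 -> '14B'
  i=14: run of 'D' x 15 -> '15D'
  i=29: run of 'B' x 4 -> '4B'
  i=33: run of 'D' x 4 -> '4D'

RLE = 14B15D4B4D


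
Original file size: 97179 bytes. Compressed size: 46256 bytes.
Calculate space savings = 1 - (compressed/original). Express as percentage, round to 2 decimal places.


ratio = compressed/original = 46256/97179 = 0.475988
savings = 1 - ratio = 1 - 0.475988 = 0.524012
as a percentage: 0.524012 * 100 = 52.4%

Space savings = 1 - 46256/97179 = 52.4%


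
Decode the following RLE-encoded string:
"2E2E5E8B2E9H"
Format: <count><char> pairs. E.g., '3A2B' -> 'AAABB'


Expanding each <count><char> pair:
  2E -> 'EE'
  2E -> 'EE'
  5E -> 'EEEEE'
  8B -> 'BBBBBBBB'
  2E -> 'EE'
  9H -> 'HHHHHHHHH'

Decoded = EEEEEEEEEBBBBBBBBEEHHHHHHHHH


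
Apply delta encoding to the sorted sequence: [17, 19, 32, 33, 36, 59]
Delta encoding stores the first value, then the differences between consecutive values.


First value: 17
Deltas:
  19 - 17 = 2
  32 - 19 = 13
  33 - 32 = 1
  36 - 33 = 3
  59 - 36 = 23


Delta encoded: [17, 2, 13, 1, 3, 23]


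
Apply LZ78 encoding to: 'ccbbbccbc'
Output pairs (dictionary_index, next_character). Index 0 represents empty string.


LZ78 encoding steps:
Dictionary: {0: ''}
Step 1: w='' (idx 0), next='c' -> output (0, 'c'), add 'c' as idx 1
Step 2: w='c' (idx 1), next='b' -> output (1, 'b'), add 'cb' as idx 2
Step 3: w='' (idx 0), next='b' -> output (0, 'b'), add 'b' as idx 3
Step 4: w='b' (idx 3), next='c' -> output (3, 'c'), add 'bc' as idx 4
Step 5: w='cb' (idx 2), next='c' -> output (2, 'c'), add 'cbc' as idx 5


Encoded: [(0, 'c'), (1, 'b'), (0, 'b'), (3, 'c'), (2, 'c')]


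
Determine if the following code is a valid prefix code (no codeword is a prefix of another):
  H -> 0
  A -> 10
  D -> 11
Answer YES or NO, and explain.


Checking each pair (does one codeword prefix another?):
  H='0' vs A='10': no prefix
  H='0' vs D='11': no prefix
  A='10' vs H='0': no prefix
  A='10' vs D='11': no prefix
  D='11' vs H='0': no prefix
  D='11' vs A='10': no prefix
No violation found over all pairs.

YES -- this is a valid prefix code. No codeword is a prefix of any other codeword.


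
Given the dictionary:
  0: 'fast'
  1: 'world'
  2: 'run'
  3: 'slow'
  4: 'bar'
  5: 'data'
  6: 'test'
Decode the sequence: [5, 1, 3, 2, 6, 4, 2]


Look up each index in the dictionary:
  5 -> 'data'
  1 -> 'world'
  3 -> 'slow'
  2 -> 'run'
  6 -> 'test'
  4 -> 'bar'
  2 -> 'run'

Decoded: "data world slow run test bar run"


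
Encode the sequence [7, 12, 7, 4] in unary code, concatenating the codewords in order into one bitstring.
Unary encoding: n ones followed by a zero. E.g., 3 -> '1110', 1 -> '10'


Encode each number as n ones followed by a terminating 0:
  7 -> 11111110 (8 bits)
  12 -> 1111111111110 (13 bits)
  7 -> 11111110 (8 bits)
  4 -> 11110 (5 bits)
Total length = 8 + 13 + 8 + 5 = 34 bits.

Unary([7, 12, 7, 4]) = 1111111011111111111101111111011110 (34 bits)


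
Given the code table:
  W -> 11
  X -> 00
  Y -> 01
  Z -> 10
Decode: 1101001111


Decoding:
11 -> W
01 -> Y
00 -> X
11 -> W
11 -> W


Result: WYXWW


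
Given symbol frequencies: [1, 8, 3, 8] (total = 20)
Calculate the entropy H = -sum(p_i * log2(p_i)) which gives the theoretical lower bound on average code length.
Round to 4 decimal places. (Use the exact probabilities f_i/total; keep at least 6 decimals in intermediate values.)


Per-symbol terms -p_i * log2(p_i) with p_i = f_i/20:
  p = 1/20 = 0.050000: log2(p) = -4.321928, -p*log2(p) = 0.216096
  p = 8/20 = 0.400000: log2(p) = -1.321928, -p*log2(p) = 0.528771
  p = 3/20 = 0.150000: log2(p) = -2.736966, -p*log2(p) = 0.410545
  p = 8/20 = 0.400000: log2(p) = -1.321928, -p*log2(p) = 0.528771
H = 0.216096 + 0.528771 + 0.410545 + 0.528771 = 1.684183

H = 1.6842 bits/symbol


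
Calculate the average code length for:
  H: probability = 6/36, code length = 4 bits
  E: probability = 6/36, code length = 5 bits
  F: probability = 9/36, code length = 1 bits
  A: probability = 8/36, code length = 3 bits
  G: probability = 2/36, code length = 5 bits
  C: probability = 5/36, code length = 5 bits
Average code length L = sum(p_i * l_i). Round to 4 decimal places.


Weighted contributions p_i * l_i:
  H: (6/36) * 4 = 24/36
  E: (6/36) * 5 = 30/36
  F: (9/36) * 1 = 9/36
  A: (8/36) * 3 = 24/36
  G: (2/36) * 5 = 10/36
  C: (5/36) * 5 = 25/36
Sum = (24 + 30 + 9 + 24 + 10 + 25)/36 = 122/36

L = 122/36 = 3.3889 bits/symbol


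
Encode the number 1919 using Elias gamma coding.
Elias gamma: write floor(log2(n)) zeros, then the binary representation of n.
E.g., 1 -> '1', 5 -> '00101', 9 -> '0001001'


num_bits = floor(log2(1919)) + 1 = 11
leading_zeros = num_bits - 1 = 10
binary(1919) = 11101111111

Elias gamma(1919) = '0000000000' + '11101111111' = 000000000011101111111 (21 bits)


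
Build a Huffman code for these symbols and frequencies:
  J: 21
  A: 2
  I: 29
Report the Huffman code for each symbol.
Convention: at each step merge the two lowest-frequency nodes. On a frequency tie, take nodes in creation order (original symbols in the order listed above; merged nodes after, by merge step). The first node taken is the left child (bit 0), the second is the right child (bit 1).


Huffman tree construction:
Step 1: Merge A(2) + J(21) = 23
Step 2: Merge (A+J)(23) + I(29) = 52
Read each symbol's code off the tree from the root (left child = 0, right child = 1).

Codes:
  J: 01 (length 2)
  A: 00 (length 2)
  I: 1 (length 1)
Average code length: 75/52 = 1.4423 bits/symbol


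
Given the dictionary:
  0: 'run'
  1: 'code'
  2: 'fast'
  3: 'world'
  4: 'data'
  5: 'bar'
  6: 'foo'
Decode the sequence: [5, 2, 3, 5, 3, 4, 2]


Look up each index in the dictionary:
  5 -> 'bar'
  2 -> 'fast'
  3 -> 'world'
  5 -> 'bar'
  3 -> 'world'
  4 -> 'data'
  2 -> 'fast'

Decoded: "bar fast world bar world data fast"


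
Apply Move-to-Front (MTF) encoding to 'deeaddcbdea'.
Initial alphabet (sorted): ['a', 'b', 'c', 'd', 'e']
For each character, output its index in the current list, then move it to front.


MTF encoding:
'd': index 3 in ['a', 'b', 'c', 'd', 'e'] -> ['d', 'a', 'b', 'c', 'e']
'e': index 4 in ['d', 'a', 'b', 'c', 'e'] -> ['e', 'd', 'a', 'b', 'c']
'e': index 0 in ['e', 'd', 'a', 'b', 'c'] -> ['e', 'd', 'a', 'b', 'c']
'a': index 2 in ['e', 'd', 'a', 'b', 'c'] -> ['a', 'e', 'd', 'b', 'c']
'd': index 2 in ['a', 'e', 'd', 'b', 'c'] -> ['d', 'a', 'e', 'b', 'c']
'd': index 0 in ['d', 'a', 'e', 'b', 'c'] -> ['d', 'a', 'e', 'b', 'c']
'c': index 4 in ['d', 'a', 'e', 'b', 'c'] -> ['c', 'd', 'a', 'e', 'b']
'b': index 4 in ['c', 'd', 'a', 'e', 'b'] -> ['b', 'c', 'd', 'a', 'e']
'd': index 2 in ['b', 'c', 'd', 'a', 'e'] -> ['d', 'b', 'c', 'a', 'e']
'e': index 4 in ['d', 'b', 'c', 'a', 'e'] -> ['e', 'd', 'b', 'c', 'a']
'a': index 4 in ['e', 'd', 'b', 'c', 'a'] -> ['a', 'e', 'd', 'b', 'c']


Output: [3, 4, 0, 2, 2, 0, 4, 4, 2, 4, 4]


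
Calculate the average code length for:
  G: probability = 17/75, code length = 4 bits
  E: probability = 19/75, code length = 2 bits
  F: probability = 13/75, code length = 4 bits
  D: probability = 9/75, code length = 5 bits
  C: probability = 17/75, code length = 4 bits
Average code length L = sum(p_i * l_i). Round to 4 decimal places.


Weighted contributions p_i * l_i:
  G: (17/75) * 4 = 68/75
  E: (19/75) * 2 = 38/75
  F: (13/75) * 4 = 52/75
  D: (9/75) * 5 = 45/75
  C: (17/75) * 4 = 68/75
Sum = (68 + 38 + 52 + 45 + 68)/75 = 271/75

L = 271/75 = 3.6133 bits/symbol


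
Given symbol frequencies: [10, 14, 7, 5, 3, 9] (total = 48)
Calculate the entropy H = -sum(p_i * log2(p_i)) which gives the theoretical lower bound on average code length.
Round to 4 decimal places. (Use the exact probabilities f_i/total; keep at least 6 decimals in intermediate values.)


Per-symbol terms -p_i * log2(p_i) with p_i = f_i/48:
  p = 10/48 = 0.208333: log2(p) = -2.263034, -p*log2(p) = 0.471466
  p = 14/48 = 0.291667: log2(p) = -1.777608, -p*log2(p) = 0.518469
  p = 7/48 = 0.145833: log2(p) = -2.777608, -p*log2(p) = 0.405068
  p = 5/48 = 0.104167: log2(p) = -3.263034, -p*log2(p) = 0.339899
  p = 3/48 = 0.062500: log2(p) = -4.000000, -p*log2(p) = 0.250000
  p = 9/48 = 0.187500: log2(p) = -2.415037, -p*log2(p) = 0.452820
H = 0.471466 + 0.518469 + 0.405068 + 0.339899 + 0.250000 + 0.452820 = 2.437722

H = 2.4377 bits/symbol


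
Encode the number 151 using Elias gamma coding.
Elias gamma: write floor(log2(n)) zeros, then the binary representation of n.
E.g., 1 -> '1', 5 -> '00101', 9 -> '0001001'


num_bits = floor(log2(151)) + 1 = 8
leading_zeros = num_bits - 1 = 7
binary(151) = 10010111

Elias gamma(151) = '0000000' + '10010111' = 000000010010111 (15 bits)


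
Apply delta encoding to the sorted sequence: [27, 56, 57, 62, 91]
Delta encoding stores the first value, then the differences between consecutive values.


First value: 27
Deltas:
  56 - 27 = 29
  57 - 56 = 1
  62 - 57 = 5
  91 - 62 = 29


Delta encoded: [27, 29, 1, 5, 29]


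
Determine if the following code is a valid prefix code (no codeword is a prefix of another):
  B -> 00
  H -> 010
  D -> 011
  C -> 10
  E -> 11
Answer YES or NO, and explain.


Checking each pair (does one codeword prefix another?):
  B='00' vs H='010': no prefix
  B='00' vs D='011': no prefix
  B='00' vs C='10': no prefix
  B='00' vs E='11': no prefix
  H='010' vs B='00': no prefix
  H='010' vs D='011': no prefix
  H='010' vs C='10': no prefix
  H='010' vs E='11': no prefix
  D='011' vs B='00': no prefix
  D='011' vs H='010': no prefix
  D='011' vs C='10': no prefix
  D='011' vs E='11': no prefix
  C='10' vs B='00': no prefix
  C='10' vs H='010': no prefix
  C='10' vs D='011': no prefix
  C='10' vs E='11': no prefix
  E='11' vs B='00': no prefix
  E='11' vs H='010': no prefix
  E='11' vs D='011': no prefix
  E='11' vs C='10': no prefix
No violation found over all pairs.

YES -- this is a valid prefix code. No codeword is a prefix of any other codeword.


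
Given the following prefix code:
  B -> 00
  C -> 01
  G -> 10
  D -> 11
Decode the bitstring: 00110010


Decoding step by step:
Bits 00 -> B
Bits 11 -> D
Bits 00 -> B
Bits 10 -> G


Decoded message: BDBG


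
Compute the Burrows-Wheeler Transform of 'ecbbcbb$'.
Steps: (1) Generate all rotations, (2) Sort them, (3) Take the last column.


Rotations (sorted):
  0: $ecbbcbb -> last char: b
  1: b$ecbbcb -> last char: b
  2: bb$ecbbc -> last char: c
  3: bbcbb$ec -> last char: c
  4: bcbb$ecb -> last char: b
  5: cbb$ecbb -> last char: b
  6: cbbcbb$e -> last char: e
  7: ecbbcbb$ -> last char: $


BWT = bbccbbe$


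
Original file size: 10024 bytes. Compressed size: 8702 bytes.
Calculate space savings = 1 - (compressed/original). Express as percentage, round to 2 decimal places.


ratio = compressed/original = 8702/10024 = 0.868117
savings = 1 - ratio = 1 - 0.868117 = 0.131883
as a percentage: 0.131883 * 100 = 13.19%

Space savings = 1 - 8702/10024 = 13.19%


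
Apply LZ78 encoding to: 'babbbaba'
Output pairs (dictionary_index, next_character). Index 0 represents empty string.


LZ78 encoding steps:
Dictionary: {0: ''}
Step 1: w='' (idx 0), next='b' -> output (0, 'b'), add 'b' as idx 1
Step 2: w='' (idx 0), next='a' -> output (0, 'a'), add 'a' as idx 2
Step 3: w='b' (idx 1), next='b' -> output (1, 'b'), add 'bb' as idx 3
Step 4: w='b' (idx 1), next='a' -> output (1, 'a'), add 'ba' as idx 4
Step 5: w='ba' (idx 4), end of input -> output (4, '')


Encoded: [(0, 'b'), (0, 'a'), (1, 'b'), (1, 'a'), (4, '')]


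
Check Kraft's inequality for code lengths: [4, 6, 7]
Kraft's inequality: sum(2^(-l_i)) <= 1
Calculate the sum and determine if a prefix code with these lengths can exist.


Sum = 2^(-4) + 2^(-6) + 2^(-7)
    = 0.0625 + 0.015625 + 0.0078125
    = 11/128 = 0.0859375
Since 0.0859375 <= 1, Kraft's inequality IS satisfied.
A prefix code with these lengths CAN exist.

Kraft sum = 0.0859375. Satisfied.


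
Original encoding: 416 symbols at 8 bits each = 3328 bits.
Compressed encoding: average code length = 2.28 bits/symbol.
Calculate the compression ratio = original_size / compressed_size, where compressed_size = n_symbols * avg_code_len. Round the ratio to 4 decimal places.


original_size = n_symbols * orig_bits = 416 * 8 = 3328 bits
compressed_size = n_symbols * avg_code_len = 416 * 2.28 = 948.48 bits
ratio = original_size / compressed_size = 3328 / 948.48 = 3.5088

Compression ratio = 3.5088


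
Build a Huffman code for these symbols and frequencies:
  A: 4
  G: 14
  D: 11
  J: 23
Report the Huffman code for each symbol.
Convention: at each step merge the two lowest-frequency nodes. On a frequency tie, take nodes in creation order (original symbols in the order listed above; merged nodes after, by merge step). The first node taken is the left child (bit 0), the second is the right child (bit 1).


Huffman tree construction:
Step 1: Merge A(4) + D(11) = 15
Step 2: Merge G(14) + (A+D)(15) = 29
Step 3: Merge J(23) + (G+(A+D))(29) = 52
Read each symbol's code off the tree from the root (left child = 0, right child = 1).

Codes:
  A: 110 (length 3)
  G: 10 (length 2)
  D: 111 (length 3)
  J: 0 (length 1)
Average code length: 96/52 = 1.8462 bits/symbol


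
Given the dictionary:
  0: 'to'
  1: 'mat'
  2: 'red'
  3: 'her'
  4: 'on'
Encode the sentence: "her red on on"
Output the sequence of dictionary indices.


Look up each word in the dictionary:
  'her' -> 3
  'red' -> 2
  'on' -> 4
  'on' -> 4

Encoded: [3, 2, 4, 4]


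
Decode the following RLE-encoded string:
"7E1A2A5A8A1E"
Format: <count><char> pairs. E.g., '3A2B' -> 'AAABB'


Expanding each <count><char> pair:
  7E -> 'EEEEEEE'
  1A -> 'A'
  2A -> 'AA'
  5A -> 'AAAAA'
  8A -> 'AAAAAAAA'
  1E -> 'E'

Decoded = EEEEEEEAAAAAAAAAAAAAAAAE


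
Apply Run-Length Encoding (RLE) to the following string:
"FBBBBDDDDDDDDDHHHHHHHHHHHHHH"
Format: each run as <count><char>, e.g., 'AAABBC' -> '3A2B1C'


Scanning runs left to right:
  i=0: run of 'F' x 1 -> '1F'
  i=1: run of 'B' x 4 -> '4B'
  i=5: run of 'D' x 9 -> '9D'
  i=14: run of 'H' x 14 -> '14H'

RLE = 1F4B9D14H


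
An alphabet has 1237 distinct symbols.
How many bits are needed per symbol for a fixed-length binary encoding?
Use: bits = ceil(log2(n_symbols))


log2(1237) = 10.2726
Bracket: 2^10 = 1024 < 1237 <= 2^11 = 2048
So ceil(log2(1237)) = 11

bits = ceil(log2(1237)) = ceil(10.2726) = 11 bits


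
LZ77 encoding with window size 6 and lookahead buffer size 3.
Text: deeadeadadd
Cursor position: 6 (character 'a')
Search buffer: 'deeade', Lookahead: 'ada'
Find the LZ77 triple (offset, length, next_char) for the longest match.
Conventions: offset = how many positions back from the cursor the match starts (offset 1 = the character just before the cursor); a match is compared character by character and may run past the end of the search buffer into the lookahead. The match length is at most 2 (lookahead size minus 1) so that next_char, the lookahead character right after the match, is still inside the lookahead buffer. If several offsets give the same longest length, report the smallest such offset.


Try each offset into the search buffer:
  offset=1 (pos 5, char 'e'): match length 0
  offset=2 (pos 4, char 'd'): match length 0
  offset=3 (pos 3, char 'a'): match length 2
  offset=4 (pos 2, char 'e'): match length 0
  offset=5 (pos 1, char 'e'): match length 0
  offset=6 (pos 0, char 'd'): match length 0
Longest match has length 2 at offset 3.
next_char = character at position 6 + 2 = 8 -> 'a'

Best match: offset=3, length=2 (matching 'ad' starting at position 3)
LZ77 triple: (3, 2, 'a')


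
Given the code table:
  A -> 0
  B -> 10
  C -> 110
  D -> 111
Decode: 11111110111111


Decoding:
111 -> D
111 -> D
10 -> B
111 -> D
111 -> D


Result: DDBDD


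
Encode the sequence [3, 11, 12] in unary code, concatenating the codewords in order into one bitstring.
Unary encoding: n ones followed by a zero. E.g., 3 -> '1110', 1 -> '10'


Encode each number as n ones followed by a terminating 0:
  3 -> 1110 (4 bits)
  11 -> 111111111110 (12 bits)
  12 -> 1111111111110 (13 bits)
Total length = 4 + 12 + 13 = 29 bits.

Unary([3, 11, 12]) = 11101111111111101111111111110 (29 bits)
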